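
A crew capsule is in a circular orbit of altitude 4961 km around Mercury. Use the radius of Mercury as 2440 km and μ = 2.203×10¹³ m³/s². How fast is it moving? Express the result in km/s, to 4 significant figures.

v ≈ 1.725 km/s

r = 2440 + 4961 = 7401.0 km = 7.4010×10⁶ m.
For a circular orbit v = √(μ/r) = √(2.203×10¹³ / 7.401×10⁶) = √(2.977×10⁶) = 1725 m/s.
That is 1.725 km/s.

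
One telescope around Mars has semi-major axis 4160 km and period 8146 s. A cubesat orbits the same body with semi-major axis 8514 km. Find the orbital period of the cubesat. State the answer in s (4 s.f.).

T₂ ≈ 23850 s

Kepler's third law: T² ∝ a³, so T₂ = T₁ (a₂/a₁)^(3/2).
a₂/a₁ = 2.047, (a₂/a₁)^(3/2) = 2.928.
T₂ = 8146 × 2.928 = 23850 s.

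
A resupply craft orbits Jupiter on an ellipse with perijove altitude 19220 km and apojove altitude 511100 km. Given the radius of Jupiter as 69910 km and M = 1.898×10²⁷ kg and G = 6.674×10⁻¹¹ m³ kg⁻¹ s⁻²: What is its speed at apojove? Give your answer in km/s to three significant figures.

μ = GM = 6.674×10⁻¹¹ × 1.898×10²⁷ = 1.267×10¹⁷ m³/s².
r_p = 69910 + 19220 = 89130 km = 8.9130×10⁷ m.
r_a = 69910 + 511100 = 581010 km = 5.8101×10⁸ m.
Semi-major axis a = (r_p + r_a)/2 = 3.3507×10⁵ km = 3.351×10⁸ m.
Vis-viva: v² = μ(2/r − 1/a) = 1.267×10¹⁷ × (3.442×10⁻⁹ − 2.984×10⁻⁹) = 5.799×10⁷ m²/s².
v = 7615 m/s = 7.615 km/s.

v ≈ 7.62 km/s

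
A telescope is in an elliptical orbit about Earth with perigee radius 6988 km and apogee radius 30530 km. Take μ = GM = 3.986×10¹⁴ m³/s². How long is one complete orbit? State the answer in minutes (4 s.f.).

T ≈ 426.2 minutes

Semi-major axis a = (r_p + r_a)/2 = (6988.0 + 30530)/2 = 18759 km = 1.876×10⁷ m.
By Kepler's third law T = 2π√(a³/μ) = 2π × 4.070×10³ = 2.557×10⁴ s.
= 426.2 minutes.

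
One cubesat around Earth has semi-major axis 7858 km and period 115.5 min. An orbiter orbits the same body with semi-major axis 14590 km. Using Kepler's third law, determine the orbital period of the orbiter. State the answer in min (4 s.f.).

Kepler's third law: T² ∝ a³, so T₂ = T₁ (a₂/a₁)^(3/2).
a₂/a₁ = 1.857, (a₂/a₁)^(3/2) = 2.530.
T₂ = 115.5 × 2.530 = 292.2 min.

T₂ ≈ 292.2 min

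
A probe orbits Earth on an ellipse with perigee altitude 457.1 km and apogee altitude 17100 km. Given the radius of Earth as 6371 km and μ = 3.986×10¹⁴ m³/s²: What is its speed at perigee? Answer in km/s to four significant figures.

v ≈ 9.510 km/s

r_p = 6371 + 457.1 = 6828.1 km = 6.8281×10⁶ m.
r_a = 6371 + 17100 = 23471 km = 2.3471×10⁷ m.
Semi-major axis a = (r_p + r_a)/2 = 15150 km = 1.515×10⁷ m.
Vis-viva: v² = μ(2/r − 1/a) = 3.986×10¹⁴ × (2.929×10⁻⁷ − 6.601×10⁻⁸) = 9.044×10⁷ m²/s².
v = 9510 m/s = 9.510 km/s.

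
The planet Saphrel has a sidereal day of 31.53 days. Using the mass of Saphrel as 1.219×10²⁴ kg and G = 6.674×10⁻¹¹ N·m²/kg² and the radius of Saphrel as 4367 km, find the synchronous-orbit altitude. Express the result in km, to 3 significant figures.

μ = GM = 6.674×10⁻¹¹ × 1.219×10²⁴ = 8.136×10¹³ m³/s².
T = 31.53 days = 2.724×10⁶ s.
A synchronous orbit has period T, so by Kepler's third law a = (μT²/4π²)^(1/3).
μT²/4π² = 8.136×10¹³ × (2.724×10⁶)² / 39.48 = 1.529×10²⁵ m³.
a = 2.482×10⁸ m = 2.4822×10⁵ km.
Altitude h = a − R = 2.4822×10⁵ − 4367 = 2.4385×10⁵ km.

h_sync ≈ 2.44×10⁵ km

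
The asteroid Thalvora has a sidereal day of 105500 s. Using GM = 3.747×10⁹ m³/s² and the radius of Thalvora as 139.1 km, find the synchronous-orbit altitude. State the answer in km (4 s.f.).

h_sync ≈ 879.4 km

A synchronous orbit has period T, so by Kepler's third law a = (μT²/4π²)^(1/3).
μT²/4π² = 3.747×10⁹ × (1.055×10⁵)² / 39.48 = 1.056×10¹⁸ m³.
a = 1.018×10⁶ m = 1018.5 km.
Altitude h = a − R = 1018.5 − 139.1 = 879.36 km.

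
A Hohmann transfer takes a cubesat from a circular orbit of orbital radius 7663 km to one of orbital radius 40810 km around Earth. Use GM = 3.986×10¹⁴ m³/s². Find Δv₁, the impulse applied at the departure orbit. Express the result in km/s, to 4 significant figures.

Δv ≈ 2.147 km/s

r₁ = 7663 km = 7.663×10⁶ m.
r₂ = 40810 km = 4.081×10⁷ m.
Transfer ellipse a_t = (r₁ + r₂)/2 = 2.424×10⁷ m.
At r₁: circular v_c1 = √(μ/r₁) = 7212 m/s; transfer-perigee v_p = √[μ(2/r₁ − 1/a_t)] = 9359 m/s.
Δv₁ = v_p − v_c1 = 2147 m/s.
= 2.147 km/s.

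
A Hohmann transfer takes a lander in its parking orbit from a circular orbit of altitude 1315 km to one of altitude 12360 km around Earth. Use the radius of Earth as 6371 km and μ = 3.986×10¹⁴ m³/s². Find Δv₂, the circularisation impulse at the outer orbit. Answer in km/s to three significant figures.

Δv ≈ 1.09 km/s

r₁ = 6371 + 1315 = 7686.0 km = 7.6860×10⁶ m.
r₂ = 6371 + 12360 = 18731 km = 1.8731×10⁷ m.
Transfer ellipse a_t = (r₁ + r₂)/2 = 1.321×10⁷ m.
At r₁: circular v_c1 = √(μ/r₁) = 7201 m/s; transfer-perigee v_p = √[μ(2/r₁ − 1/a_t)] = 8576 m/s.
At r₂: circular v_c2 = √(μ/r₂) = 4613 m/s; transfer-apogee v_a = √[μ(2/r₂ − 1/a_t)] = 3519 m/s.
Δv₂ = v_c2 − v_a = 1094 m/s.
= 1.094 km/s.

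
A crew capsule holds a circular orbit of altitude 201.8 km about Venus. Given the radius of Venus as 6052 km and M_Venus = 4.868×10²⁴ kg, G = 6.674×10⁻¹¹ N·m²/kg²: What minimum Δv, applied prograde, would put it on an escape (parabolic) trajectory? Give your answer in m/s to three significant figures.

μ = GM = 6.674×10⁻¹¹ × 4.868×10²⁴ = 3.249×10¹⁴ m³/s².
r = 6052 + 201.8 = 6253.8 km = 6.2538×10⁶ m.
Circular speed v_c = √(μ/r) = 7208 m/s.
Escape speed v_esc = √(2μ/r) = √2 × v_c = 10190 m/s.
Δv = v_esc − v_c = 2986 m/s.

Δv ≈ 2990 m/s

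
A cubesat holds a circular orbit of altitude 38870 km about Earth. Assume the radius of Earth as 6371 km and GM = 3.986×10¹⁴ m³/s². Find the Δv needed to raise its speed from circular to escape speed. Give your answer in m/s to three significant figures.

r = 6371 + 38870 = 45241 km = 4.5241×10⁷ m.
Circular speed v_c = √(μ/r) = 2968 m/s.
Escape speed v_esc = √(2μ/r) = √2 × v_c = 4198 m/s.
Δv = v_esc − v_c = 1229 m/s.

Δv ≈ 1230 m/s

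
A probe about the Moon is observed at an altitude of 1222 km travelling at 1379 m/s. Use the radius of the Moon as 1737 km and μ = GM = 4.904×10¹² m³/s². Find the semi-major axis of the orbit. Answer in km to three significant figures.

r = 1737 + 1222 = 2959.0 km = 2.959×10⁶ m.
Specific orbital energy ε = v²/2 − μ/r = (1379)²/2 − 4.904×10¹²/2.959×10⁶ = -7.065×10⁵ J/kg.
Since ε = −μ/(2a), a = −μ/(2ε) = 3.471×10⁶ m = 3470.6 km.

a ≈ 3470 km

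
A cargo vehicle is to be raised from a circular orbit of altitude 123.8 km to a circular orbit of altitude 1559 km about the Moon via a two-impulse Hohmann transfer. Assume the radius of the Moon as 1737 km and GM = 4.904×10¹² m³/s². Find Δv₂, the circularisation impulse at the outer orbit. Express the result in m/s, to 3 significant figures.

Δv ≈ 184 m/s

r₁ = 1737 + 123.8 = 1860.8 km = 1.8608×10⁶ m.
r₂ = 1737 + 1559 = 3296.0 km = 3.2960×10⁶ m.
Transfer ellipse a_t = (r₁ + r₂)/2 = 2.578×10⁶ m.
At r₁: circular v_c1 = √(μ/r₁) = 1623 m/s; transfer-perilune v_p = √[μ(2/r₁ − 1/a_t)] = 1835 m/s.
At r₂: circular v_c2 = √(μ/r₂) = 1220 m/s; transfer-apolune v_a = √[μ(2/r₂ − 1/a_t)] = 1036 m/s.
Δv₂ = v_c2 − v_a = 183.5 m/s.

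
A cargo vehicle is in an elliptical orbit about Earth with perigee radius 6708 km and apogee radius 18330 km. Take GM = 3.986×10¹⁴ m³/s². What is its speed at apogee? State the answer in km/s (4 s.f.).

Semi-major axis a = (r_p + r_a)/2 = 12519 km = 1.252×10⁷ m.
Vis-viva: v² = μ(2/r − 1/a) = 3.986×10¹⁴ × (1.091×10⁻⁷ − 7.988×10⁻⁸) = 1.165×10⁷ m²/s².
v = 3413 m/s = 3.413 km/s.

v ≈ 3.413 km/s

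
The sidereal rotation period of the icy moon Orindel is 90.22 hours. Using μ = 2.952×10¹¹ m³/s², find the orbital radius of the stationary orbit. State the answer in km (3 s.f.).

r_sync ≈ 9240 km

T = 90.22 hours = 3.248×10⁵ s.
A synchronous orbit has period T, so by Kepler's third law a = (μT²/4π²)^(1/3).
μT²/4π² = 2.952×10¹¹ × (3.248×10⁵)² / 39.48 = 7.888×10²⁰ m³.
a = 9.240×10⁶ m = 9239.7 km.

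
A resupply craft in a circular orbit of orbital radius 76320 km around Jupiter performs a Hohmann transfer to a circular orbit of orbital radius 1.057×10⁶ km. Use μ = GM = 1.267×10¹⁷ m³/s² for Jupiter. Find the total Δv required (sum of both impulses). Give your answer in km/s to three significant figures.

r₁ = 76320 km = 7.632×10⁷ m.
r₂ = 1.057×10⁶ km = 1.057×10⁹ m.
Transfer ellipse a_t = (r₁ + r₂)/2 = 5.667×10⁸ m.
At r₁: circular v_c1 = √(μ/r₁) = 40740 m/s; transfer-perijove v_p = √[μ(2/r₁ − 1/a_t)] = 55650 m/s.
Δv₁ = v_p − v_c1 = 14900 m/s.
At r₂: circular v_c2 = √(μ/r₂) = 10950 m/s; transfer-apojove v_a = √[μ(2/r₂ − 1/a_t)] = 4018 m/s.
Δv₂ = v_c2 − v_a = 6930 m/s.
Total Δv = Δv₁ + Δv₂ = 21830 m/s = 21.83 km/s.

Δv_total ≈ 21.8 km/s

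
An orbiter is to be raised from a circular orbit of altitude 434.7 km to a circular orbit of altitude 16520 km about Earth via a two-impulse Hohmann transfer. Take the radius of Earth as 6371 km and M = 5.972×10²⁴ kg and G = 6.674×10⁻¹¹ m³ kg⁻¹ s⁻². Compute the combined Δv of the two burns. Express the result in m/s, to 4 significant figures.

Δv_total ≈ 3197 m/s

μ = GM = 6.674×10⁻¹¹ × 5.972×10²⁴ = 3.986×10¹⁴ m³/s².
r₁ = 6371 + 434.7 = 6805.7 km = 6.8057×10⁶ m.
r₂ = 6371 + 16520 = 22891 km = 2.2891×10⁷ m.
Transfer ellipse a_t = (r₁ + r₂)/2 = 1.485×10⁷ m.
At r₁: circular v_c1 = √(μ/r₁) = 7653 m/s; transfer-perigee v_p = √[μ(2/r₁ − 1/a_t)] = 9502 m/s.
Δv₁ = v_p − v_c1 = 1849 m/s.
At r₂: circular v_c2 = √(μ/r₂) = 4173 m/s; transfer-apogee v_a = √[μ(2/r₂ − 1/a_t)] = 2825 m/s.
Δv₂ = v_c2 − v_a = 1348 m/s.
Total Δv = Δv₁ + Δv₂ = 3197 m/s.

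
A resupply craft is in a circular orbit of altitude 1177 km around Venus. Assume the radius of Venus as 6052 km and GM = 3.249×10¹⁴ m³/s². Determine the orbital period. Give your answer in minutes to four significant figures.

r = 6052 + 1177 = 7229.0 km = 7.2290×10⁶ m.
Kepler's third law: T = 2π√(r³/μ) = 2π√((7.229×10⁶)³ / 3.249×10¹⁴).
r³/μ = 1.163×10⁶ s², so T = 2π × 1.078×10³ = 6.775×10³ s.
Converting: 6.775×10³ s ÷ 60.00 = 112.9 minutes.

T ≈ 112.9 minutes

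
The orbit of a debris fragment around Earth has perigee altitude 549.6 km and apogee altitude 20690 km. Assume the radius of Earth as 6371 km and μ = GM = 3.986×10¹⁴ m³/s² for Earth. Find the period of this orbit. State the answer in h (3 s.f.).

T ≈ 6.12 h

r_p = 6371 + 549.6 = 6920.6 km = 6.9206×10⁶ m.
r_a = 6371 + 20690 = 27061 km = 2.7061×10⁷ m.
Semi-major axis a = (r_p + r_a)/2 = (6920.6 + 27061)/2 = 16991 km = 1.699×10⁷ m.
By Kepler's third law T = 2π√(a³/μ) = 2π × 3.508×10³ = 2.204×10⁴ s.
= 6.123 h.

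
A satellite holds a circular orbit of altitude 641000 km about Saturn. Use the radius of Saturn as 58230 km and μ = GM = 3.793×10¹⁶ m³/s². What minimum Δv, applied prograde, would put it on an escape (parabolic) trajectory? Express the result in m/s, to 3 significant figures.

Δv ≈ 3050 m/s

r = 58230 + 641000 = 699230 km = 6.9923×10⁸ m.
Circular speed v_c = √(μ/r) = 7365 m/s.
Escape speed v_esc = √(2μ/r) = √2 × v_c = 10420 m/s.
Δv = v_esc − v_c = 3051 m/s.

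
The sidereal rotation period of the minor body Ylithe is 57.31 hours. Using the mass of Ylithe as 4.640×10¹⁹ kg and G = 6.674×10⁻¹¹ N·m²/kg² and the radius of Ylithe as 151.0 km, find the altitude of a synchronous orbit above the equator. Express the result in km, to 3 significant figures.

μ = GM = 6.674×10⁻¹¹ × 4.640×10¹⁹ = 3.097×10⁹ m³/s².
T = 57.31 hours = 2.063×10⁵ s.
A synchronous orbit has period T, so by Kepler's third law a = (μT²/4π²)^(1/3).
μT²/4π² = 3.097×10⁹ × (2.063×10⁵)² / 39.48 = 3.339×10¹⁸ m³.
a = 1.495×10⁶ m = 1494.6 km.
Altitude h = a − R = 1494.6 − 151.0 = 1343.6 km.

h_sync ≈ 1340 km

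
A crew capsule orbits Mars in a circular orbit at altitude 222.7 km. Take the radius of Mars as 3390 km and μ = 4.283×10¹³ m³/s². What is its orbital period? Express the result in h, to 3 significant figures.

r = 3390 + 222.7 = 3612.7 km = 3.6127×10⁶ m.
Kepler's third law: T = 2π√(r³/μ) = 2π√((3.613×10⁶)³ / 4.283×10¹³).
r³/μ = 1.101×10⁶ s², so T = 2π × 1.049×10³ = 6.593×10³ s.
Converting: 6.593×10³ s ÷ 3600 = 1.831 h.

T ≈ 1.83 h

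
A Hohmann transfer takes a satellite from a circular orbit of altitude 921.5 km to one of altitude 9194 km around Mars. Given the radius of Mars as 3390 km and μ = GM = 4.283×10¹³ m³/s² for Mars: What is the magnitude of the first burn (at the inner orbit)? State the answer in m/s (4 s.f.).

r₁ = 3390 + 921.5 = 4311.5 km = 4.3115×10⁶ m.
r₂ = 3390 + 9194 = 12584 km = 1.2584×10⁷ m.
Transfer ellipse a_t = (r₁ + r₂)/2 = 8.448×10⁶ m.
At r₁: circular v_c1 = √(μ/r₁) = 3152 m/s; transfer-periapsis v_p = √[μ(2/r₁ − 1/a_t)] = 3847 m/s.
Δv₁ = v_p − v_c1 = 695.0 m/s.

Δv ≈ 695.0 m/s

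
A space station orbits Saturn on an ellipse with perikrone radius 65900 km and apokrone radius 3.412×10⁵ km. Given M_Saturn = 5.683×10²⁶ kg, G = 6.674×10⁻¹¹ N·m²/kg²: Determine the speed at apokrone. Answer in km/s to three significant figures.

v ≈ 6.00 km/s

μ = GM = 6.674×10⁻¹¹ × 5.683×10²⁶ = 3.793×10¹⁶ m³/s².
Semi-major axis a = (r_p + r_a)/2 = 2.0355×10⁵ km = 2.036×10⁸ m.
Vis-viva: v² = μ(2/r − 1/a) = 3.793×10¹⁶ × (5.862×10⁻⁹ − 4.913×10⁻⁹) = 3.599×10⁷ m²/s².
v = 5999 m/s = 5.999 km/s.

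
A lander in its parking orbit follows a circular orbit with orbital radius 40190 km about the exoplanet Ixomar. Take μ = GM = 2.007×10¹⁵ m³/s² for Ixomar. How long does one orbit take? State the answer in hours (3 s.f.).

T ≈ 9.93 hours

r = 40190 km = 4.019×10⁷ m.
Kepler's third law: T = 2π√(r³/μ) = 2π√((4.019×10⁷)³ / 2.007×10¹⁵).
r³/μ = 3.234×10⁷ s², so T = 2π × 5.687×10³ = 3.573×10⁴ s.
Converting: 3.573×10⁴ s ÷ 3600 = 9.926 hours.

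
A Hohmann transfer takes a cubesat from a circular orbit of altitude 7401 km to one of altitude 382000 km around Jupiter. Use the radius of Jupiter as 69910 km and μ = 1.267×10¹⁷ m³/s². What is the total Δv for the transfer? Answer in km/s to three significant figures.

r₁ = 69910 + 7401 = 77311 km = 7.7311×10⁷ m.
r₂ = 69910 + 382000 = 451910 km = 4.5191×10⁸ m.
Transfer ellipse a_t = (r₁ + r₂)/2 = 2.646×10⁸ m.
At r₁: circular v_c1 = √(μ/r₁) = 40480 m/s; transfer-perijove v_p = √[μ(2/r₁ − 1/a_t)] = 52900 m/s.
Δv₁ = v_p − v_c1 = 12420 m/s.
At r₂: circular v_c2 = √(μ/r₂) = 16740 m/s; transfer-apojove v_a = √[μ(2/r₂ − 1/a_t)] = 9051 m/s.
Δv₂ = v_c2 − v_a = 7693 m/s.
Total Δv = Δv₁ + Δv₂ = 20120 m/s = 20.12 km/s.

Δv_total ≈ 20.1 km/s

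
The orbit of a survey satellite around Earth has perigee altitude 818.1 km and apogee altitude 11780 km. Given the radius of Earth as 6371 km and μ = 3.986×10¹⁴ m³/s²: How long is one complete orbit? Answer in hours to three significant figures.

T ≈ 3.94 hours

r_p = 6371 + 818.1 = 7189.1 km = 7.1891×10⁶ m.
r_a = 6371 + 11780 = 18151 km = 1.8151×10⁷ m.
Semi-major axis a = (r_p + r_a)/2 = (7189.1 + 18151)/2 = 12670 km = 1.267×10⁷ m.
By Kepler's third law T = 2π√(a³/μ) = 2π × 2.259×10³ = 1.419×10⁴ s.
= 3.943 hours.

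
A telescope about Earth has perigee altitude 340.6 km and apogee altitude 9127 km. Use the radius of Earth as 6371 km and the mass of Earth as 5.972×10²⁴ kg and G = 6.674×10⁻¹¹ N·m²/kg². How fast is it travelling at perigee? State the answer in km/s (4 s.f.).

v ≈ 9.104 km/s

μ = GM = 6.674×10⁻¹¹ × 5.972×10²⁴ = 3.986×10¹⁴ m³/s².
r_p = 6371 + 340.6 = 6711.6 km = 6.7116×10⁶ m.
r_a = 6371 + 9127 = 15498 km = 1.5498×10⁷ m.
Semi-major axis a = (r_p + r_a)/2 = 11105 km = 1.110×10⁷ m.
Vis-viva: v² = μ(2/r − 1/a) = 3.986×10¹⁴ × (2.980×10⁻⁷ − 9.005×10⁻⁸) = 8.288×10⁷ m²/s².
v = 9104 m/s = 9.104 km/s.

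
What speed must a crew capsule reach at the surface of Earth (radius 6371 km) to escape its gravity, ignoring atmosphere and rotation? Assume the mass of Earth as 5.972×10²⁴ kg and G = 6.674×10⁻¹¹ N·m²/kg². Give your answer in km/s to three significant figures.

μ = GM = 6.674×10⁻¹¹ × 5.972×10²⁴ = 3.986×10¹⁴ m³/s².
r = R = 6.371×10⁶ m.
Escape speed v_esc = √(2μ/r) = √(2 × 3.986×10¹⁴ / 6.371×10⁶) = √(1.251×10⁸) = 11190 m/s.
= 11.19 km/s.

v_esc ≈ 11.2 km/s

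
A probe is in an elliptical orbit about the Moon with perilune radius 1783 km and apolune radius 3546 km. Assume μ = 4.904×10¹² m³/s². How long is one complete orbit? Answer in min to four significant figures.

T ≈ 205.7 min

Semi-major axis a = (r_p + r_a)/2 = (1783.0 + 3546.0)/2 = 2664.5 km = 2.664×10⁶ m.
By Kepler's third law T = 2π√(a³/μ) = 2π × 1.964×10³ = 1.234×10⁴ s.
= 205.7 min.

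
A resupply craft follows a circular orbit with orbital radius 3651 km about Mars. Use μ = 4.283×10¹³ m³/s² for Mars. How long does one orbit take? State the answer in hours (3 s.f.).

r = 3651 km = 3.651×10⁶ m.
Kepler's third law: T = 2π√(r³/μ) = 2π√((3.651×10⁶)³ / 4.283×10¹³).
r³/μ = 1.136×10⁶ s², so T = 2π × 1.066×10³ = 6.698×10³ s.
Converting: 6.698×10³ s ÷ 3600 = 1.860 hours.

T ≈ 1.86 hours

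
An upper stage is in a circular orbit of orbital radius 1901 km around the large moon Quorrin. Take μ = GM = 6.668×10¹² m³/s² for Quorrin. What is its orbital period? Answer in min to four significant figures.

T ≈ 106.3 min

r = 1901 km = 1.901×10⁶ m.
Kepler's third law: T = 2π√(r³/μ) = 2π√((1.901×10⁶)³ / 6.668×10¹²).
r³/μ = 1.030×10⁶ s², so T = 2π × 1.015×10³ = 6.378×10³ s.
Converting: 6.378×10³ s ÷ 60.00 = 106.3 min.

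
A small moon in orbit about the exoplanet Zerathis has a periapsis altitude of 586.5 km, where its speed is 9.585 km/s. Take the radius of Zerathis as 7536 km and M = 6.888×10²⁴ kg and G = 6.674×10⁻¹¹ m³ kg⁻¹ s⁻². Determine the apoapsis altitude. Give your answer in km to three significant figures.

μ = GM = 6.674×10⁻¹¹ × 6.888×10²⁴ = 4.597×10¹⁴ m³/s².
r_p = 7536 + 586.5 = 8122.5 km = 8.122×10⁶ m.
Specific energy ε = v²/2 − μ/r = -1.066×10⁷ J/kg, so a = −μ/(2ε) = 2.156×10⁷ m.
The apsides satisfy r_p + r_a = 2a, so the apoapsis radius is 2a − r_p = 3.500×10⁷ m = 35000 km.
Apoapsis altitude = 35000 − 7536 = 27464 km.

apoapsis altitude ≈ 27500 km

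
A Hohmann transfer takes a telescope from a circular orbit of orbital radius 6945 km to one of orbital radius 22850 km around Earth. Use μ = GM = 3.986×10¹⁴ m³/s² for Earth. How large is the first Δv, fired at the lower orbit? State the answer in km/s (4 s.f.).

r₁ = 6945 km = 6.945×10⁶ m.
r₂ = 22850 km = 2.285×10⁷ m.
Transfer ellipse a_t = (r₁ + r₂)/2 = 1.490×10⁷ m.
At r₁: circular v_c1 = √(μ/r₁) = 7576 m/s; transfer-perigee v_p = √[μ(2/r₁ − 1/a_t)] = 9383 m/s.
Δv₁ = v_p − v_c1 = 1807 m/s.
= 1.807 km/s.

Δv ≈ 1.807 km/s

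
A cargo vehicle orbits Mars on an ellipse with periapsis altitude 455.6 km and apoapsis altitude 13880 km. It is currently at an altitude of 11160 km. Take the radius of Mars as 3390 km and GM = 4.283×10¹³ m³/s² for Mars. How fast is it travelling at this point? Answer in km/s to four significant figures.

v ≈ 1.353 km/s

r_p = 3390 + 455.6 = 3845.6 km = 3.8456×10⁶ m.
r_a = 3390 + 13880 = 17270 km = 1.7270×10⁷ m.
r = 3390 + 11160 = 14550 km = 1.455×10⁷ m.
Semi-major axis a = (r_p + r_a)/2 = 10558 km = 1.056×10⁷ m.
Vis-viva: v² = μ(2/r − 1/a) = 4.283×10¹³ × (1.375×10⁻⁷ − 9.472×10⁻⁸) = 1.831×10⁶ m²/s².
v = 1353 m/s = 1.353 km/s.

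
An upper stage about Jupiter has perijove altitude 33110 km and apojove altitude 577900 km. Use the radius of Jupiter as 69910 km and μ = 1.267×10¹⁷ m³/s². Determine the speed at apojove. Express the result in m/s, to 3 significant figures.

r_p = 69910 + 33110 = 103020 km = 1.0302×10⁸ m.
r_a = 69910 + 577900 = 647810 km = 6.4781×10⁸ m.
Semi-major axis a = (r_p + r_a)/2 = 3.7542×10⁵ km = 3.754×10⁸ m.
Vis-viva: v² = μ(2/r − 1/a) = 1.267×10¹⁷ × (3.087×10⁻⁹ − 2.664×10⁻⁹) = 5.367×10⁷ m²/s².
v = 7326 m/s.

v ≈ 7330 m/s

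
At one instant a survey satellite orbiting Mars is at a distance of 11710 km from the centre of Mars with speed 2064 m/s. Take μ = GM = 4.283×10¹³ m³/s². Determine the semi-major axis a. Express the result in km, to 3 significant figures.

r = 1.171×10⁷ m.
Vis-viva rearranged: 1/a = 2/r − v²/μ = 1.708×10⁻⁷ − 9.947×10⁻⁸ = 7.133×10⁻⁸ m⁻¹.
a = 1.402×10⁷ m = 14020 km.

a ≈ 14000 km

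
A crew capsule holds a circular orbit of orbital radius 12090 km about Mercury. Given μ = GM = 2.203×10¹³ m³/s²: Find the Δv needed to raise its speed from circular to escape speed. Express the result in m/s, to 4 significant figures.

r = 12090 km = 1.209×10⁷ m.
Circular speed v_c = √(μ/r) = 1350 m/s.
Escape speed v_esc = √(2μ/r) = √2 × v_c = 1909 m/s.
Δv = v_esc − v_c = 559.1 m/s.

Δv ≈ 559.1 m/s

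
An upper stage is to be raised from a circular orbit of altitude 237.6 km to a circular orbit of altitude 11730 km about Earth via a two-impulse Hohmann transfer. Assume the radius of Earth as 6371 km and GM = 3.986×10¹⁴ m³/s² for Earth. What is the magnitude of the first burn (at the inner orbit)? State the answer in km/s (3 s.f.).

Δv ≈ 1.63 km/s

r₁ = 6371 + 237.6 = 6608.6 km = 6.6086×10⁶ m.
r₂ = 6371 + 11730 = 18101 km = 1.8101×10⁷ m.
Transfer ellipse a_t = (r₁ + r₂)/2 = 1.235×10⁷ m.
At r₁: circular v_c1 = √(μ/r₁) = 7766 m/s; transfer-perigee v_p = √[μ(2/r₁ − 1/a_t)] = 9400 m/s.
Δv₁ = v_p − v_c1 = 1634 m/s.
= 1.634 km/s.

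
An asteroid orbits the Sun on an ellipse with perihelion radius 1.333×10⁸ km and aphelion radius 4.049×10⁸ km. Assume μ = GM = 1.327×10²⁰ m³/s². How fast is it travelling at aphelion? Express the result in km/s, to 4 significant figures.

Semi-major axis a = (r_p + r_a)/2 = 2.6910×10⁸ km = 2.691×10¹¹ m.
Vis-viva: v² = μ(2/r − 1/a) = 1.327×10²⁰ × (4.939×10⁻¹² − 3.716×10⁻¹²) = 1.623×10⁸ m²/s².
v = 12740 m/s = 12.74 km/s.

v ≈ 12.74 km/s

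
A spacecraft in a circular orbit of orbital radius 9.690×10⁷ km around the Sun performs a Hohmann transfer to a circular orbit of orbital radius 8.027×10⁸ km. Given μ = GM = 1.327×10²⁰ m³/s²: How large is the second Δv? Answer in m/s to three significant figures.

r₁ = 9.690×10⁷ km = 9.690×10¹⁰ m.
r₂ = 8.027×10⁸ km = 8.027×10¹¹ m.
Transfer ellipse a_t = (r₁ + r₂)/2 = 4.498×10¹¹ m.
At r₁: circular v_c1 = √(μ/r₁) = 37010 m/s; transfer-perihelion v_p = √[μ(2/r₁ − 1/a_t)] = 49440 m/s.
At r₂: circular v_c2 = √(μ/r₂) = 12860 m/s; transfer-aphelion v_a = √[μ(2/r₂ − 1/a_t)] = 5968 m/s.
Δv₂ = v_c2 − v_a = 6890 m/s.

Δv ≈ 6890 m/s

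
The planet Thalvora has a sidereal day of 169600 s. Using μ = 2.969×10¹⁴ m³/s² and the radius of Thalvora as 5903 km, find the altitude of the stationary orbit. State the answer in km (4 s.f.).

h_sync ≈ 54130 km

A synchronous orbit has period T, so by Kepler's third law a = (μT²/4π²)^(1/3).
μT²/4π² = 2.969×10¹⁴ × (1.696×10⁵)² / 39.48 = 2.163×10²³ m³.
a = 6.003×10⁷ m = 60030 km.
Altitude h = a − R = 60030 − 5903 = 54127 km.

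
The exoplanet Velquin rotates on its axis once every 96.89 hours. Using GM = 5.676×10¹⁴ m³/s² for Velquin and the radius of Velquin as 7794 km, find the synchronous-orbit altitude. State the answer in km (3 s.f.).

h_sync ≈ 1.13×10⁵ km

T = 96.89 hours = 3.488×10⁵ s.
A synchronous orbit has period T, so by Kepler's third law a = (μT²/4π²)^(1/3).
μT²/4π² = 5.676×10¹⁴ × (3.488×10⁵)² / 39.48 = 1.749×10²⁴ m³.
a = 1.205×10⁸ m = 1.2049×10⁵ km.
Altitude h = a − R = 1.2049×10⁵ − 7794 = 1.1270×10⁵ km.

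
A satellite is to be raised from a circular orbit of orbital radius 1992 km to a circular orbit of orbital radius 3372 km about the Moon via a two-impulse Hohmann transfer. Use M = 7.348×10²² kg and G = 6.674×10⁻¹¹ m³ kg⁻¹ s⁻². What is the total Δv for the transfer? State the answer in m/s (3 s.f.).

μ = GM = 6.674×10⁻¹¹ × 7.348×10²² = 4.904×10¹² m³/s².
r₁ = 1992 km = 1.992×10⁶ m.
r₂ = 3372 km = 3.372×10⁶ m.
Transfer ellipse a_t = (r₁ + r₂)/2 = 2.682×10⁶ m.
At r₁: circular v_c1 = √(μ/r₁) = 1569 m/s; transfer-perilune v_p = √[μ(2/r₁ − 1/a_t)] = 1759 m/s.
Δv₁ = v_p − v_c1 = 190.3 m/s.
At r₂: circular v_c2 = √(μ/r₂) = 1206 m/s; transfer-apolune v_a = √[μ(2/r₂ − 1/a_t)] = 1039 m/s.
Δv₂ = v_c2 − v_a = 166.6 m/s.
Total Δv = Δv₁ + Δv₂ = 356.9 m/s.

Δv_total ≈ 357 m/s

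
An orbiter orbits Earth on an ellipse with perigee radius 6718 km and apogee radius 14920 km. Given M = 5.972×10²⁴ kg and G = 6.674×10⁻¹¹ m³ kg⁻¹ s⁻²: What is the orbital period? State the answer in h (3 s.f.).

T ≈ 3.11 h

μ = GM = 6.674×10⁻¹¹ × 5.972×10²⁴ = 3.986×10¹⁴ m³/s².
Semi-major axis a = (r_p + r_a)/2 = (6718.0 + 14920)/2 = 10819 km = 1.082×10⁷ m.
By Kepler's third law T = 2π√(a³/μ) = 2π × 1.782×10³ = 1.120×10⁴ s.
= 3.111 h.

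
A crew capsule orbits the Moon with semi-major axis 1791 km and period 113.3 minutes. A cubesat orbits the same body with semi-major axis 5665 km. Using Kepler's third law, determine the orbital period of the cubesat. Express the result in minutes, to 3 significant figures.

T₂ ≈ 637 minutes

Kepler's third law: T² ∝ a³, so T₂ = T₁ (a₂/a₁)^(3/2).
a₂/a₁ = 3.163, (a₂/a₁)^(3/2) = 5.625.
T₂ = 113.3 × 5.625 = 637.4 minutes.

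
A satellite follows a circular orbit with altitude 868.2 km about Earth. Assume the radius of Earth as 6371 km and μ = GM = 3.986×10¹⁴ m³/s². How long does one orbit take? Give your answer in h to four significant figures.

T ≈ 1.703 h

r = 6371 + 868.2 = 7239.2 km = 7.2392×10⁶ m.
Kepler's third law: T = 2π√(r³/μ) = 2π√((7.239×10⁶)³ / 3.986×10¹⁴).
r³/μ = 9.518×10⁵ s², so T = 2π × 9.756×10² = 6.130×10³ s.
Converting: 6.130×10³ s ÷ 3600 = 1.703 h.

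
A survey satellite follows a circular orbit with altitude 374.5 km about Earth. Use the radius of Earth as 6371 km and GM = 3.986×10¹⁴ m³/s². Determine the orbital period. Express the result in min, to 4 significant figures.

T ≈ 91.89 min

r = 6371 + 374.5 = 6745.5 km = 6.7455×10⁶ m.
Kepler's third law: T = 2π√(r³/μ) = 2π√((6.746×10⁶)³ / 3.986×10¹⁴).
r³/μ = 7.700×10⁵ s², so T = 2π × 8.775×10² = 5.514×10³ s.
Converting: 5.514×10³ s ÷ 60.00 = 91.89 min.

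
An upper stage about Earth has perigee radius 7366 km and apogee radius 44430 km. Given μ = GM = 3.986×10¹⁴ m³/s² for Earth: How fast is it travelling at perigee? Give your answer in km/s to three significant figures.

Semi-major axis a = (r_p + r_a)/2 = 25898 km = 2.590×10⁷ m.
Vis-viva: v² = μ(2/r − 1/a) = 3.986×10¹⁴ × (2.715×10⁻⁷ − 3.861×10⁻⁸) = 9.284×10⁷ m²/s².
v = 9635 m/s = 9.635 km/s.

v ≈ 9.64 km/s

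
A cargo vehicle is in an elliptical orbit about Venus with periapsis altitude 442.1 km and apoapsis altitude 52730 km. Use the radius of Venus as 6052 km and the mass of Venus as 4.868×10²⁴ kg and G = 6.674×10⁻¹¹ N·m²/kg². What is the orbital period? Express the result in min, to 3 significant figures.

T ≈ 1080 min

μ = GM = 6.674×10⁻¹¹ × 4.868×10²⁴ = 3.249×10¹⁴ m³/s².
r_p = 6052 + 442.1 = 6494.1 km = 6.4941×10⁶ m.
r_a = 6052 + 52730 = 58782 km = 5.8782×10⁷ m.
Semi-major axis a = (r_p + r_a)/2 = (6494.1 + 58782)/2 = 32638 km = 3.264×10⁷ m.
By Kepler's third law T = 2π√(a³/μ) = 2π × 1.034×10⁴ = 6.500×10⁴ s.
= 1083 min.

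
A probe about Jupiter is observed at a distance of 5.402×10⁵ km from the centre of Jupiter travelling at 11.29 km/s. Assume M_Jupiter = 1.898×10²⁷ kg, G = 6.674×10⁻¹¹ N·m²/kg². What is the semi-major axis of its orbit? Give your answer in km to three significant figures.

a ≈ 3.71×10⁵ km

μ = GM = 6.674×10⁻¹¹ × 1.898×10²⁷ = 1.267×10¹⁷ m³/s².
r = 5.402×10⁸ m.
Vis-viva rearranged: 1/a = 2/r − v²/μ = 3.702×10⁻⁹ − 1.006×10⁻⁹ = 2.696×10⁻⁹ m⁻¹.
a = 3.709×10⁸ m = 3.7091×10⁵ km.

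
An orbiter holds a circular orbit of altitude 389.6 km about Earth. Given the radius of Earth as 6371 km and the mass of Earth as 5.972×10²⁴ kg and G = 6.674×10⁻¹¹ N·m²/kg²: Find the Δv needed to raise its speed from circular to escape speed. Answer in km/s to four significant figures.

μ = GM = 6.674×10⁻¹¹ × 5.972×10²⁴ = 3.986×10¹⁴ m³/s².
r = 6371 + 389.6 = 6760.6 km = 6.7606×10⁶ m.
Circular speed v_c = √(μ/r) = 7678 m/s.
Escape speed v_esc = √(2μ/r) = √2 × v_c = 10860 m/s.
Δv = v_esc − v_c = 3180 m/s = 3.180 km/s.

Δv ≈ 3.180 km/s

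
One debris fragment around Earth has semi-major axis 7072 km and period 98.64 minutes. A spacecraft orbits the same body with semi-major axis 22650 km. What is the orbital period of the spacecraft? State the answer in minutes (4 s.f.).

T₂ ≈ 565.4 minutes

Kepler's third law: T² ∝ a³, so T₂ = T₁ (a₂/a₁)^(3/2).
a₂/a₁ = 3.203, (a₂/a₁)^(3/2) = 5.732.
T₂ = 98.64 × 5.732 = 565.4 minutes.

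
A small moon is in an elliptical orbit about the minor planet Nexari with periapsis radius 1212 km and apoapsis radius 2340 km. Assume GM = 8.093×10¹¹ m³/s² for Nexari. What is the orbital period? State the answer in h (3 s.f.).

Semi-major axis a = (r_p + r_a)/2 = (1212.0 + 2340.0)/2 = 1776.0 km = 1.776×10⁶ m.
By Kepler's third law T = 2π√(a³/μ) = 2π × 2.631×10³ = 1.653×10⁴ s.
= 4.592 h.

T ≈ 4.59 h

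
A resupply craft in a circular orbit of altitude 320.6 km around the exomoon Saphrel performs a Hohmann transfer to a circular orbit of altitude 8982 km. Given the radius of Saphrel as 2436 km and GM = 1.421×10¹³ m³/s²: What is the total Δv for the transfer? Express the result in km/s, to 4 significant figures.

Δv_total ≈ 1.031 km/s

r₁ = 2436 + 320.6 = 2756.6 km = 2.7566×10⁶ m.
r₂ = 2436 + 8982 = 11418 km = 1.1418×10⁷ m.
Transfer ellipse a_t = (r₁ + r₂)/2 = 7.087×10⁶ m.
At r₁: circular v_c1 = √(μ/r₁) = 2270 m/s; transfer-periapsis v_p = √[μ(2/r₁ − 1/a_t)] = 2882 m/s.
Δv₁ = v_p − v_c1 = 611.4 m/s.
At r₂: circular v_c2 = √(μ/r₂) = 1116 m/s; transfer-apoapsis v_a = √[μ(2/r₂ − 1/a_t)] = 695.7 m/s.
Δv₂ = v_c2 − v_a = 419.8 m/s.
Total Δv = Δv₁ + Δv₂ = 1031 m/s = 1.031 km/s.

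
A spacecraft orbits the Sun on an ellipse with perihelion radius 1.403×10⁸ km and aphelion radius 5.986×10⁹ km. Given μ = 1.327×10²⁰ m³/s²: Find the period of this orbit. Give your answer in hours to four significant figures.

Semi-major axis a = (r_p + r_a)/2 = (1.4030×10⁸ + 5.9860×10⁹)/2 = 3.0632×10⁹ km = 3.063×10¹² m.
By Kepler's third law T = 2π√(a³/μ) = 2π × 4.654×10⁸ = 2.924×10⁹ s.
= 8.123×10⁵ hours.

T ≈ 812300 hours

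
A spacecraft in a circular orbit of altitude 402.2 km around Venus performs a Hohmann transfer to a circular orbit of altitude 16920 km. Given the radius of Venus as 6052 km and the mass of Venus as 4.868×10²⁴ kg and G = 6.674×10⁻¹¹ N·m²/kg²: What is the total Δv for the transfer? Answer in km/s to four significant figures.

μ = GM = 6.674×10⁻¹¹ × 4.868×10²⁴ = 3.249×10¹⁴ m³/s².
r₁ = 6052 + 402.2 = 6454.2 km = 6.4542×10⁶ m.
r₂ = 6052 + 16920 = 22972 km = 2.2972×10⁷ m.
Transfer ellipse a_t = (r₁ + r₂)/2 = 1.471×10⁷ m.
At r₁: circular v_c1 = √(μ/r₁) = 7095 m/s; transfer-periapsis v_p = √[μ(2/r₁ − 1/a_t)] = 8865 m/s.
Δv₁ = v_p − v_c1 = 1770 m/s.
At r₂: circular v_c2 = √(μ/r₂) = 3761 m/s; transfer-apoapsis v_a = √[μ(2/r₂ − 1/a_t)] = 2491 m/s.
Δv₂ = v_c2 − v_a = 1270 m/s.
Total Δv = Δv₁ + Δv₂ = 3040 m/s = 3.040 km/s.

Δv_total ≈ 3.040 km/s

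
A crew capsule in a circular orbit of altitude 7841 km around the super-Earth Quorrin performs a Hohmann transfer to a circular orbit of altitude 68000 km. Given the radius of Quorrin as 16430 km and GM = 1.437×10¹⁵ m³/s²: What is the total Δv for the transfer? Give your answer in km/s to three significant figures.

r₁ = 16430 + 7841 = 24271 km = 2.4271×10⁷ m.
r₂ = 16430 + 68000 = 84430 km = 8.4430×10⁷ m.
Transfer ellipse a_t = (r₁ + r₂)/2 = 5.435×10⁷ m.
At r₁: circular v_c1 = √(μ/r₁) = 7695 m/s; transfer-periapsis v_p = √[μ(2/r₁ − 1/a_t)] = 9590 m/s.
Δv₁ = v_p − v_c1 = 1896 m/s.
At r₂: circular v_c2 = √(μ/r₂) = 4126 m/s; transfer-apoapsis v_a = √[μ(2/r₂ − 1/a_t)] = 2757 m/s.
Δv₂ = v_c2 − v_a = 1369 m/s.
Total Δv = Δv₁ + Δv₂ = 3264 m/s = 3.264 km/s.

Δv_total ≈ 3.26 km/s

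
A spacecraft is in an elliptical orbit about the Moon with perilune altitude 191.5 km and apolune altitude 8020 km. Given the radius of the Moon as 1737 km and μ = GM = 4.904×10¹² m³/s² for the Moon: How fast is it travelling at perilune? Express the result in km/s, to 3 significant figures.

r_p = 1737 + 191.5 = 1928.5 km = 1.9285×10⁶ m.
r_a = 1737 + 8020 = 9757.0 km = 9.7570×10⁶ m.
Semi-major axis a = (r_p + r_a)/2 = 5842.8 km = 5.843×10⁶ m.
Vis-viva: v² = μ(2/r − 1/a) = 4.904×10¹² × (1.037×10⁻⁶ − 1.712×10⁻⁷) = 4.246×10⁶ m²/s².
v = 2061 m/s = 2.061 km/s.

v ≈ 2.06 km/s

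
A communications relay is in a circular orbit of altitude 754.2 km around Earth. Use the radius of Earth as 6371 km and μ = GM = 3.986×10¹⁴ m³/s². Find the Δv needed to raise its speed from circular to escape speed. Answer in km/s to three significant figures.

r = 6371 + 754.2 = 7125.2 km = 7.1252×10⁶ m.
Circular speed v_c = √(μ/r) = 7479 m/s.
Escape speed v_esc = √(2μ/r) = √2 × v_c = 10580 m/s.
Δv = v_esc − v_c = 3098 m/s = 3.098 km/s.

Δv ≈ 3.10 km/s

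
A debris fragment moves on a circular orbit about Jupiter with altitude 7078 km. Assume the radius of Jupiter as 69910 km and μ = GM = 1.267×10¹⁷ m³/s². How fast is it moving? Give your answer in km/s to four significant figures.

r = 69910 + 7078 = 76988 km = 7.6988×10⁷ m.
For a circular orbit v = √(μ/r) = √(1.267×10¹⁷ / 7.699×10⁷) = √(1.646×10⁹) = 40570 m/s.
That is 40.57 km/s.

v ≈ 40.57 km/s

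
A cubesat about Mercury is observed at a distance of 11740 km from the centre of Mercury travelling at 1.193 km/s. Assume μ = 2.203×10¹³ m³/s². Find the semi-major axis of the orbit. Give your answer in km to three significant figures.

a ≈ 9460 km

r = 1.174×10⁷ m.
Specific orbital energy ε = v²/2 − μ/r = (1193)²/2 − 2.203×10¹³/1.174×10⁷ = -1.165×10⁶ J/kg.
Since ε = −μ/(2a), a = −μ/(2ε) = 9.456×10⁶ m = 9456.0 km.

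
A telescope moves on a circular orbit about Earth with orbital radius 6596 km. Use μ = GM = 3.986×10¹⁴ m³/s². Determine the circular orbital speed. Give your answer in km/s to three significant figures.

v ≈ 7.77 km/s

r = 6596 km = 6.596×10⁶ m.
For a circular orbit v = √(μ/r) = √(3.986×10¹⁴ / 6.596×10⁶) = √(6.043×10⁷) = 7774 m/s.
That is 7.774 km/s.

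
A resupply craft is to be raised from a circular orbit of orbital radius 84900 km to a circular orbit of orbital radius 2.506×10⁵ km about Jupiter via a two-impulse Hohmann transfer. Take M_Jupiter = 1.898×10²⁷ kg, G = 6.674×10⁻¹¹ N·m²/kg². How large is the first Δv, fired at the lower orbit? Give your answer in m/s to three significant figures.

Δv ≈ 8580 m/s

μ = GM = 6.674×10⁻¹¹ × 1.898×10²⁷ = 1.267×10¹⁷ m³/s².
r₁ = 84900 km = 8.490×10⁷ m.
r₂ = 2.506×10⁵ km = 2.506×10⁸ m.
Transfer ellipse a_t = (r₁ + r₂)/2 = 1.678×10⁸ m.
At r₁: circular v_c1 = √(μ/r₁) = 38630 m/s; transfer-perijove v_p = √[μ(2/r₁ − 1/a_t)] = 47210 m/s.
Δv₁ = v_p − v_c1 = 8585 m/s.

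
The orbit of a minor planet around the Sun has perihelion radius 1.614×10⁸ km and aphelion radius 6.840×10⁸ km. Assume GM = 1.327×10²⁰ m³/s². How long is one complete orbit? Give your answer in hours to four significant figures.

Semi-major axis a = (r_p + r_a)/2 = (1.6140×10⁸ + 6.8400×10⁸)/2 = 4.2270×10⁸ km = 4.227×10¹¹ m.
By Kepler's third law T = 2π√(a³/μ) = 2π × 2.386×10⁷ = 1.499×10⁸ s.
= 41640 hours.

T ≈ 41640 hours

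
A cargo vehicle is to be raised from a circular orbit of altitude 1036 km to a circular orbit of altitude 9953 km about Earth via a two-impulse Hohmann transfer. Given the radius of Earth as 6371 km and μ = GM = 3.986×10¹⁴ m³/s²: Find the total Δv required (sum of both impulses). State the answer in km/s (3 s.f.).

Δv_total ≈ 2.31 km/s

r₁ = 6371 + 1036 = 7407.0 km = 7.4070×10⁶ m.
r₂ = 6371 + 9953 = 16324 km = 1.6324×10⁷ m.
Transfer ellipse a_t = (r₁ + r₂)/2 = 1.187×10⁷ m.
At r₁: circular v_c1 = √(μ/r₁) = 7336 m/s; transfer-perigee v_p = √[μ(2/r₁ − 1/a_t)] = 8604 m/s.
Δv₁ = v_p − v_c1 = 1269 m/s.
At r₂: circular v_c2 = √(μ/r₂) = 4941 m/s; transfer-apogee v_a = √[μ(2/r₂ − 1/a_t)] = 3904 m/s.
Δv₂ = v_c2 − v_a = 1037 m/s.
Total Δv = Δv₁ + Δv₂ = 2306 m/s = 2.306 km/s.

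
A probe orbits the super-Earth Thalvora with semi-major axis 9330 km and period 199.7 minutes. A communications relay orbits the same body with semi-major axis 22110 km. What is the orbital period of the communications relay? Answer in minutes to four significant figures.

T₂ ≈ 728.5 minutes

Kepler's third law: T² ∝ a³, so T₂ = T₁ (a₂/a₁)^(3/2).
a₂/a₁ = 2.370, (a₂/a₁)^(3/2) = 3.648.
T₂ = 199.7 × 3.648 = 728.5 minutes.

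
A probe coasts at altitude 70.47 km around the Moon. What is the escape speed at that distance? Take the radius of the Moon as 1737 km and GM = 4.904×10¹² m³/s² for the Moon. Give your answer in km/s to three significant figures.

r = 1737 + 70.47 = 1807.5 km = 1.8075×10⁶ m.
Escape speed v_esc = √(2μ/r) = √(2 × 4.904×10¹² / 1.807×10⁶) = √(5.426×10⁶) = 2329 m/s.
= 2.329 km/s.

v_esc ≈ 2.33 km/s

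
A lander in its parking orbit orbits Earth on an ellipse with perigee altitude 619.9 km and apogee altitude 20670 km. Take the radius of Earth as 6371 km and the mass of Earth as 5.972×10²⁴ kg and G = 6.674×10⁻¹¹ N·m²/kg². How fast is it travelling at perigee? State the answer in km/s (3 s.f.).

μ = GM = 6.674×10⁻¹¹ × 5.972×10²⁴ = 3.986×10¹⁴ m³/s².
r_p = 6371 + 619.9 = 6990.9 km = 6.9909×10⁶ m.
r_a = 6371 + 20670 = 27041 km = 2.7041×10⁷ m.
Semi-major axis a = (r_p + r_a)/2 = 17016 km = 1.702×10⁷ m.
Vis-viva: v² = μ(2/r − 1/a) = 3.986×10¹⁴ × (2.861×10⁻⁷ − 5.877×10⁻⁸) = 9.060×10⁷ m²/s².
v = 9519 m/s = 9.519 km/s.

v ≈ 9.52 km/s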